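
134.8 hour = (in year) 0.01539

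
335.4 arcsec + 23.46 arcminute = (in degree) 0.4842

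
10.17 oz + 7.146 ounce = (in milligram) 4.909e+05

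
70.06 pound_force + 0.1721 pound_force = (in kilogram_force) 31.86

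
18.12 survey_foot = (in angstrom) 5.523e+10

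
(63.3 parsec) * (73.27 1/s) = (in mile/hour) 3.201e+20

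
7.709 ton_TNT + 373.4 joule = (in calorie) 7.709e+09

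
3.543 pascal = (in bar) 3.543e-05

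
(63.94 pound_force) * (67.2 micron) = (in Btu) 1.812e-05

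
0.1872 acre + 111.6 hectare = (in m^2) 1.117e+06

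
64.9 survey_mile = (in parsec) 3.385e-12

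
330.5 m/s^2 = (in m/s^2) 330.5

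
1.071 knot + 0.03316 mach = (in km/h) 42.63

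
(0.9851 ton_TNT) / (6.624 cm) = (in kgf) 6.345e+09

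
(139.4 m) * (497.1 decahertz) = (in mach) 2035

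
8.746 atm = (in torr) 6647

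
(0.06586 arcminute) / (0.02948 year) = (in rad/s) 2.061e-11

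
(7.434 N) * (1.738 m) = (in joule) 12.92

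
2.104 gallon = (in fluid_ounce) 269.3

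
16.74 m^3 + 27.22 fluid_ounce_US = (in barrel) 105.3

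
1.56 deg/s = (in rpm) 0.26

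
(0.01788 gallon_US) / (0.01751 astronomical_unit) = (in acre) 6.385e-18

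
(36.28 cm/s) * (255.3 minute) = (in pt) 1.575e+07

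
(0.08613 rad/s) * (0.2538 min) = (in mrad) 1312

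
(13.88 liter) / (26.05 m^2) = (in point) 1.51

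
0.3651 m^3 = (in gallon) 96.45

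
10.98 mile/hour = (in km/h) 17.67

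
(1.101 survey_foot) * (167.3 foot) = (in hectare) 0.001711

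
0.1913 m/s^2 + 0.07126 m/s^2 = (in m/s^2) 0.2626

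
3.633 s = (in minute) 0.06055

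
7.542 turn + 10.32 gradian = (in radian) 47.55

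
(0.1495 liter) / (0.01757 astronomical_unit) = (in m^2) 5.688e-14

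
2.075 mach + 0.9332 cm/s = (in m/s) 706.5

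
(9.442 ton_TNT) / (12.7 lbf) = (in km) 6.993e+05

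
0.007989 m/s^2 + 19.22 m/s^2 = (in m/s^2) 19.23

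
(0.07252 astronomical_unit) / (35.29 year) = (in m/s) 9.748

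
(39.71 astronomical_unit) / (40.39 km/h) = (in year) 1.679e+04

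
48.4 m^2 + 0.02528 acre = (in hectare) 0.01507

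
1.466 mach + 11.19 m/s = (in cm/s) 5.104e+04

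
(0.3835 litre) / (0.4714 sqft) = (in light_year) 9.256e-19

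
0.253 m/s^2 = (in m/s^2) 0.253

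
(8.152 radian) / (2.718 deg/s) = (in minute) 2.864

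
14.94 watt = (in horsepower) 0.02003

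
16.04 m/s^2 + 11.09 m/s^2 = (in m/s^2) 27.13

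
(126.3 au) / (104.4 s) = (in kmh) 6.515e+11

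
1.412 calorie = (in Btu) 0.0056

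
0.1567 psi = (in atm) 0.01066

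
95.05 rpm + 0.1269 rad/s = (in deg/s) 577.6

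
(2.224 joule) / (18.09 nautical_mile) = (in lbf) 1.492e-05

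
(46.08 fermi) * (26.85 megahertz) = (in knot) 2.405e-06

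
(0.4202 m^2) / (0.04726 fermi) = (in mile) 5.525e+12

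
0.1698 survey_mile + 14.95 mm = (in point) 7.747e+05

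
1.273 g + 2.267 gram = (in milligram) 3540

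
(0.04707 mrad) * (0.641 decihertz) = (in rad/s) 3.017e-06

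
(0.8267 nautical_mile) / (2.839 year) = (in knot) 3.324e-05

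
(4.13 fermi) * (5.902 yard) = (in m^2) 2.229e-14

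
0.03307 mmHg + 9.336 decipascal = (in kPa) 0.005343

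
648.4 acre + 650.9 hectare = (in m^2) 9.133e+06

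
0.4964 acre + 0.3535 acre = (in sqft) 3.702e+04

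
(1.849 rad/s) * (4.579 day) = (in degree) 4.191e+07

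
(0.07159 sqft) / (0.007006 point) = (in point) 7.628e+06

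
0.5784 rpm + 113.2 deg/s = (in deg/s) 116.7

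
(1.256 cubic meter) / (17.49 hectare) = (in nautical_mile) 3.878e-09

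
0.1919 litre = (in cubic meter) 0.0001919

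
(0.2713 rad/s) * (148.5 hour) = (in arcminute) 4.986e+08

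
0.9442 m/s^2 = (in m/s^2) 0.9442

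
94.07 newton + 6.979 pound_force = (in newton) 125.1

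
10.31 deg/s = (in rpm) 1.718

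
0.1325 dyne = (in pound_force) 2.979e-07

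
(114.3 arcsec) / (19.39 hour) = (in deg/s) 4.548e-07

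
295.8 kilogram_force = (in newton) 2901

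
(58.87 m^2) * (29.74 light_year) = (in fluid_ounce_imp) 5.83e+23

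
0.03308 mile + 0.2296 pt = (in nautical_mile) 0.02875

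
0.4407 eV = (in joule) 7.061e-20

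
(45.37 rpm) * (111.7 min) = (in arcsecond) 6.568e+09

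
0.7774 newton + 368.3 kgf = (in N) 3613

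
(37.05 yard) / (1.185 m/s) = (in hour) 0.007942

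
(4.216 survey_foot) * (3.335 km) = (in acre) 1.059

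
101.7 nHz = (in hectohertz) 1.017e-09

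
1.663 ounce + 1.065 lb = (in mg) 5.302e+05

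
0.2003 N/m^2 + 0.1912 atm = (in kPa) 19.37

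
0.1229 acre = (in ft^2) 5354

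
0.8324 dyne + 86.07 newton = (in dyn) 8.607e+06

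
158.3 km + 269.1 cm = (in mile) 98.36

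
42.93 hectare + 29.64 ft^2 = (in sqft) 4.621e+06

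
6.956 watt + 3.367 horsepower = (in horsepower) 3.376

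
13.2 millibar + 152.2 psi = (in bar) 10.51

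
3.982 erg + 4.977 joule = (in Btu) 0.004717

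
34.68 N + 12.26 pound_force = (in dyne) 8.922e+06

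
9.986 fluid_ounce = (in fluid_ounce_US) 9.986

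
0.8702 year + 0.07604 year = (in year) 0.9462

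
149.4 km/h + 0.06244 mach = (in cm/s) 6276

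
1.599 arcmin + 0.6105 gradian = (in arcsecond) 2074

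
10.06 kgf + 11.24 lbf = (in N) 148.7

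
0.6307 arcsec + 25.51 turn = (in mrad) 1.603e+05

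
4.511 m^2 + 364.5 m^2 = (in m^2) 369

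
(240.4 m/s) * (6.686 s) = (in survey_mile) 0.9987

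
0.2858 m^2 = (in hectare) 2.858e-05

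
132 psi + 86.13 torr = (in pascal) 9.216e+05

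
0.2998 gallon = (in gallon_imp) 0.2496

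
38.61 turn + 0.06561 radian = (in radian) 242.7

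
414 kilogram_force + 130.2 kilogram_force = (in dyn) 5.337e+08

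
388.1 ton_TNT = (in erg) 1.624e+19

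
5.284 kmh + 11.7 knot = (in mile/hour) 16.75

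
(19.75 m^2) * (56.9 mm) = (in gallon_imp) 247.2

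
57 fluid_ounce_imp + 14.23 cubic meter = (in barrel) 89.51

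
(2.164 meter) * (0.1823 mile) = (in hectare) 0.06349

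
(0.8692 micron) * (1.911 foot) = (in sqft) 5.45e-06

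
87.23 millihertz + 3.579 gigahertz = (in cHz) 3.579e+11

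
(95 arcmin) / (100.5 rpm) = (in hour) 7.294e-07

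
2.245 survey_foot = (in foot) 2.245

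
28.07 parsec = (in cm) 8.661e+19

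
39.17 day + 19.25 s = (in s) 3.384e+06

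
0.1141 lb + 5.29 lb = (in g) 2451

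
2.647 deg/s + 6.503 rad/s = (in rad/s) 6.549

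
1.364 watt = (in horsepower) 0.001829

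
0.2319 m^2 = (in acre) 5.73e-05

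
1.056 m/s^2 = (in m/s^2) 1.056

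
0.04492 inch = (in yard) 0.001248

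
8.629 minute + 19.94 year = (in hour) 1.747e+05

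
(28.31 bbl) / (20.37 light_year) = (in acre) 5.771e-21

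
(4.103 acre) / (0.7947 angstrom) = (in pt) 5.923e+17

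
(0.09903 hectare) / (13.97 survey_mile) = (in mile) 2.737e-05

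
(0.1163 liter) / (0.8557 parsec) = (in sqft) 4.741e-20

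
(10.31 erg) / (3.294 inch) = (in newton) 1.232e-05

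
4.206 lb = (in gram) 1908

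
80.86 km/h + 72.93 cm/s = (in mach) 0.06811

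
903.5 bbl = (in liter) 1.436e+05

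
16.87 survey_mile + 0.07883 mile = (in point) 7.732e+07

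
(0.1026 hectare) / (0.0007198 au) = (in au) 6.369e-17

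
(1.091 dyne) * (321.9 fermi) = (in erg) 3.512e-11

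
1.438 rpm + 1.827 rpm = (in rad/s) 0.3419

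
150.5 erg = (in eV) 9.393e+13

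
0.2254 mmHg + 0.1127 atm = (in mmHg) 85.88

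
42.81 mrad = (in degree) 2.453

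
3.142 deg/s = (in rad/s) 0.05484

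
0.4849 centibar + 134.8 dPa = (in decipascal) 4984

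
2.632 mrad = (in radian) 0.002632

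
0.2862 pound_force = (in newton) 1.273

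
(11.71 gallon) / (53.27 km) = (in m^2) 8.321e-07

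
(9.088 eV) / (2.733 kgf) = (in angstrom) 5.433e-10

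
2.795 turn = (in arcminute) 6.037e+04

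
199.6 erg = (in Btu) 1.892e-08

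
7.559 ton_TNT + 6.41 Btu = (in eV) 1.974e+29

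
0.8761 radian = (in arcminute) 3012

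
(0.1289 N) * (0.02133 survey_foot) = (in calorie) 0.0002003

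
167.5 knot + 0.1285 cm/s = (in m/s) 86.17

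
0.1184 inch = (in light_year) 3.179e-19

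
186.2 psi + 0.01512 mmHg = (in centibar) 1284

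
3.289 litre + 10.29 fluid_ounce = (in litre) 3.593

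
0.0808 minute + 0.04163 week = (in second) 2.518e+04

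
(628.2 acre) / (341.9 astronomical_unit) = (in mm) 4.97e-05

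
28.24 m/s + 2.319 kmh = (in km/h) 104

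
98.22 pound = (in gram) 4.455e+04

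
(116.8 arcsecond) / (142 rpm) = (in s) 3.808e-05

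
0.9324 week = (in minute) 9399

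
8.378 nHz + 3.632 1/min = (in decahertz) 0.006053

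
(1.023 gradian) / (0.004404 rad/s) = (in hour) 0.001014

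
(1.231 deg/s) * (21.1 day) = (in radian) 3.917e+04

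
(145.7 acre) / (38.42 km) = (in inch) 604.2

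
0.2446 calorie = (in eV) 6.388e+18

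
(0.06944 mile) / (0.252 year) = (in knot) 2.733e-05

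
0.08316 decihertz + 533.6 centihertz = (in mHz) 5344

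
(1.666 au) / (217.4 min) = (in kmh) 6.878e+07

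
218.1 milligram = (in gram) 0.2181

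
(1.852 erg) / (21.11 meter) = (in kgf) 8.946e-10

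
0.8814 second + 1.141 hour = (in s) 4108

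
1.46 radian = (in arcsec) 3.011e+05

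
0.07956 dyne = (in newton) 7.956e-07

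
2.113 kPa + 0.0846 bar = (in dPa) 1.057e+05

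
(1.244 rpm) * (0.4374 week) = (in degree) 1.975e+06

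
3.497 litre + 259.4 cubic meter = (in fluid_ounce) 8.771e+06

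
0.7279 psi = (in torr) 37.64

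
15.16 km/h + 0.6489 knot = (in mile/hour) 10.17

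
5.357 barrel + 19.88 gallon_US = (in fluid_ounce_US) 3.134e+04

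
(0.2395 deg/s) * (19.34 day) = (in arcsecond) 1.441e+09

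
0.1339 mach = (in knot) 88.63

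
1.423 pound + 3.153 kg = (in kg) 3.798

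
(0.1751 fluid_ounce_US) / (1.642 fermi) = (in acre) 7.793e+05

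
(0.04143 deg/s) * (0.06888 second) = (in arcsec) 10.27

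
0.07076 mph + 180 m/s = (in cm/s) 1.8e+04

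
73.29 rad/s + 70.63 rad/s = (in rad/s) 143.9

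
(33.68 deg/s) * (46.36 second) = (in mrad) 2.725e+04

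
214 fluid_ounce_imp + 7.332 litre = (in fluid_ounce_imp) 472.1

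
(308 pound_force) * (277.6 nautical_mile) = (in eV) 4.396e+27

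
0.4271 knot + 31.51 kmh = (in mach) 0.02635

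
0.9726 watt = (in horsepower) 0.001304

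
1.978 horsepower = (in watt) 1475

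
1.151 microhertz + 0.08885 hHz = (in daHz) 0.8885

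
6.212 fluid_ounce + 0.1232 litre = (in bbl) 0.00193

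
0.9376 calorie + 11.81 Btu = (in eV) 7.779e+22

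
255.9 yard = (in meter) 234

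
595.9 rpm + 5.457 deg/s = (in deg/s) 3581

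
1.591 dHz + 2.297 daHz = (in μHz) 2.313e+07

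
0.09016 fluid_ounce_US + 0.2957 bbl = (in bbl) 0.2957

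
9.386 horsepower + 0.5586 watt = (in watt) 7000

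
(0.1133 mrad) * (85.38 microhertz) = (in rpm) 9.238e-08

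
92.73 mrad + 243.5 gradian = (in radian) 3.918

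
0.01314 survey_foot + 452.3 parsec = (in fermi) 1.396e+34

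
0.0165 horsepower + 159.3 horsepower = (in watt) 1.188e+05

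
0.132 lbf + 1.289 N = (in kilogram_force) 0.1913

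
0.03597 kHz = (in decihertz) 359.7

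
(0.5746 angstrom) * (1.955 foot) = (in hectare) 3.424e-15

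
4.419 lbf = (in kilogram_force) 2.004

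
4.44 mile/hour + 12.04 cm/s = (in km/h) 7.579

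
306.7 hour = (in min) 1.84e+04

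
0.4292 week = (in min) 4326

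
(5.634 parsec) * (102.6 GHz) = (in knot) 3.467e+28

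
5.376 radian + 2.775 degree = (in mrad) 5424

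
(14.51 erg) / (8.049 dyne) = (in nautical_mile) 9.734e-06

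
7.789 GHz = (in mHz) 7.789e+12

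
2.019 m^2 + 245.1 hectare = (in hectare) 245.1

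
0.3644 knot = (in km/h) 0.6749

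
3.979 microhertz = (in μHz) 3.979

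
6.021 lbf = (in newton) 26.78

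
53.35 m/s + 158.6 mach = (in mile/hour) 1.209e+05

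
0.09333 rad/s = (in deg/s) 5.347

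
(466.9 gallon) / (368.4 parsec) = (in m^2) 1.555e-19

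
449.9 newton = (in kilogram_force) 45.88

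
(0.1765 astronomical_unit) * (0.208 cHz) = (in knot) 1.068e+08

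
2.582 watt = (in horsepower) 0.003463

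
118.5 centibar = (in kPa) 118.5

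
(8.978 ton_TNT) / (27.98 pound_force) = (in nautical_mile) 1.63e+05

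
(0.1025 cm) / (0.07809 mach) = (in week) 6.374e-11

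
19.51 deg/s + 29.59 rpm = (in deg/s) 197.1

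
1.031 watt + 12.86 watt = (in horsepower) 0.01863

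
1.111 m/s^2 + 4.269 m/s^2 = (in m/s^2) 5.38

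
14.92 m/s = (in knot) 29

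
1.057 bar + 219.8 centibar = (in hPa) 3255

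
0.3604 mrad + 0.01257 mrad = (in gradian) 0.02374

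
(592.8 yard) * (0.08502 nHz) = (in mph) 1.031e-07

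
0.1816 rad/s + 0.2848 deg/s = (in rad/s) 0.1866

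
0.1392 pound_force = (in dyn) 6.192e+04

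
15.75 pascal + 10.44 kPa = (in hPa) 104.6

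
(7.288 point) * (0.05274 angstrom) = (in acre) 3.351e-18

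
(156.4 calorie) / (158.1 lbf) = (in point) 2638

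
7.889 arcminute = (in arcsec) 473.3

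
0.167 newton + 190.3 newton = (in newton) 190.5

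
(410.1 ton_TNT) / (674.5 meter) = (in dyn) 2.544e+14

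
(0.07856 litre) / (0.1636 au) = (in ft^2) 3.455e-14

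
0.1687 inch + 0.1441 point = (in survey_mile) 2.694e-06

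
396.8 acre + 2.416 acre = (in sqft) 1.739e+07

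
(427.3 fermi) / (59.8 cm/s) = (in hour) 1.985e-16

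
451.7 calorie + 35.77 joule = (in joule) 1926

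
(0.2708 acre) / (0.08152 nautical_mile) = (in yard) 7.938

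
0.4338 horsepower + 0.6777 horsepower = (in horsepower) 1.111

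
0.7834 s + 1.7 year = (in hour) 1.489e+04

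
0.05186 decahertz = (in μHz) 5.186e+05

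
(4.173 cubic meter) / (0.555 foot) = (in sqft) 265.5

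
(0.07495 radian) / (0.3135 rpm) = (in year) 7.239e-08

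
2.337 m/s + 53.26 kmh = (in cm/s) 1713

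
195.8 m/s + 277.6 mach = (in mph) 2.119e+05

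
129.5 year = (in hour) 1.134e+06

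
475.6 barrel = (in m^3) 75.61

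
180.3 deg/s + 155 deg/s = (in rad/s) 5.852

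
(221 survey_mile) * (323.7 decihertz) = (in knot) 2.238e+07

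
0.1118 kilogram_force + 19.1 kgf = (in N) 188.4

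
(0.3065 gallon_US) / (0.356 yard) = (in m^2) 0.003564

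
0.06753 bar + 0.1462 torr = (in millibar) 67.72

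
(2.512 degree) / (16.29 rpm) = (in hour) 7.139e-06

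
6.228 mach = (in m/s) 2121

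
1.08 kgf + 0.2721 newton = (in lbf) 2.442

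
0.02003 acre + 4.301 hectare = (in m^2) 4.309e+04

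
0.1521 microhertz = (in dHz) 1.521e-06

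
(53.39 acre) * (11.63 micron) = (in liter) 2513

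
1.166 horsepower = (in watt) 869.5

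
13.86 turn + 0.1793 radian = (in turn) 13.89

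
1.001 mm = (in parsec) 3.244e-20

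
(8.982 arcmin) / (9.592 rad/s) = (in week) 4.504e-10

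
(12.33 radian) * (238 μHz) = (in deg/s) 0.1681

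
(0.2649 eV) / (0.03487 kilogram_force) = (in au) 8.296e-31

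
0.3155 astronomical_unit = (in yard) 5.162e+10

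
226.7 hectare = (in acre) 560.2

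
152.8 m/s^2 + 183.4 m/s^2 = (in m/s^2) 336.2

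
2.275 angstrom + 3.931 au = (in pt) 1.667e+15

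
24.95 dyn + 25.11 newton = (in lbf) 5.645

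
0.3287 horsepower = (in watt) 245.1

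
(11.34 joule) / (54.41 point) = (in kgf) 60.24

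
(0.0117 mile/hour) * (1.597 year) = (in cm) 2.634e+07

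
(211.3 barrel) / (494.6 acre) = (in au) 1.122e-16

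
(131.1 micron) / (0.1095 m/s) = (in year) 3.796e-11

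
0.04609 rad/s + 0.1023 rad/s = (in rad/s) 0.1484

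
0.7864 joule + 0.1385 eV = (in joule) 0.7864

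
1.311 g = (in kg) 0.001311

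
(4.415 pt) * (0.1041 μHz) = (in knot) 3.152e-10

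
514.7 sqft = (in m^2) 47.82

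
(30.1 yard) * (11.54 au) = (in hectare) 4.752e+09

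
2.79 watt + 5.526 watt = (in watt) 8.316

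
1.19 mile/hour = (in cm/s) 53.2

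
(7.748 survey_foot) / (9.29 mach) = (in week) 1.234e-09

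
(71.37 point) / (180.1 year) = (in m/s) 4.433e-12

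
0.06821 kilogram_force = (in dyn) 6.689e+04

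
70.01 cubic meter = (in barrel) 440.3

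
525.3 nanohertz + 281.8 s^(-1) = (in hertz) 281.8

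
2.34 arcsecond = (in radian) 1.134e-05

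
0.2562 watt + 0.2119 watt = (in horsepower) 0.0006277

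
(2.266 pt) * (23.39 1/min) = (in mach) 9.152e-07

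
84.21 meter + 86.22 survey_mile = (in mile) 86.27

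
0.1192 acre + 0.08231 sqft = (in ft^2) 5192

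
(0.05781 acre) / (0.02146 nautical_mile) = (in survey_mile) 0.003658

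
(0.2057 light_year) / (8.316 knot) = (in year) 1.442e+07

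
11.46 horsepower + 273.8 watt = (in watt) 8820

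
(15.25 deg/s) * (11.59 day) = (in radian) 2.665e+05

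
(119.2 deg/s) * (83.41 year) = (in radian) 5.472e+09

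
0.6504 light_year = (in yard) 6.729e+15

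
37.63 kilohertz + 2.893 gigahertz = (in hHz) 2.893e+07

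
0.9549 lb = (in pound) 0.9549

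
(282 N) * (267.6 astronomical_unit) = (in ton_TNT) 2.698e+06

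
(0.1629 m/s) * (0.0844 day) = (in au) 7.941e-09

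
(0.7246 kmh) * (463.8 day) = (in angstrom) 8.066e+16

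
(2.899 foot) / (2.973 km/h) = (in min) 0.01783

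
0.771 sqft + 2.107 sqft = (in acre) 6.607e-05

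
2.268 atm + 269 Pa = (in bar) 2.301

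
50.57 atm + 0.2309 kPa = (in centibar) 5124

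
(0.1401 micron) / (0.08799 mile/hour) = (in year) 1.129e-13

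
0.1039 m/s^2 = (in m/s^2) 0.1039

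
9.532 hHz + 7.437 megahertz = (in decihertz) 7.438e+07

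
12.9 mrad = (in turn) 0.002053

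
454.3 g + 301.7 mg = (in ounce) 16.04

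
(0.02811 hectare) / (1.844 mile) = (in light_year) 1.001e-17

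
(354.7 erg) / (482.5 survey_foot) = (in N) 2.412e-07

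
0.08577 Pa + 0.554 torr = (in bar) 0.0007395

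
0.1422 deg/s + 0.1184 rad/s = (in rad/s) 0.1209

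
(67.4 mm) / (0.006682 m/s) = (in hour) 0.002802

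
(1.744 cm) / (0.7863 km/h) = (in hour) 2.218e-05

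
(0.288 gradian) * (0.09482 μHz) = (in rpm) 4.096e-09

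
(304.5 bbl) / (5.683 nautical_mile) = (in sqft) 0.04951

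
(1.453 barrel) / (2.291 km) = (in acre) 2.492e-08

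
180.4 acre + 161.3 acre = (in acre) 341.7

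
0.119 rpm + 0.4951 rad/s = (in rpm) 4.847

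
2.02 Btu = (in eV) 1.33e+22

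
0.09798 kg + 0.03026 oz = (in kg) 0.09884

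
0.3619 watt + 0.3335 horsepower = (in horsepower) 0.334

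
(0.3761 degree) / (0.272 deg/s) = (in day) 1.6e-05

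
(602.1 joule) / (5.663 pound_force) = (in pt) 6.775e+04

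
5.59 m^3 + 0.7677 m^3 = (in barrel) 39.99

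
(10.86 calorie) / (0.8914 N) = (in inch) 2007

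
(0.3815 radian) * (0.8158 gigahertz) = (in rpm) 2.972e+09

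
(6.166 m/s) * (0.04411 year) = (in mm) 8.577e+09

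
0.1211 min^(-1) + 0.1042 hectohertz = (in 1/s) 10.42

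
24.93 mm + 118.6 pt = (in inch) 2.629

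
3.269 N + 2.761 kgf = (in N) 30.35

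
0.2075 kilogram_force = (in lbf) 0.4575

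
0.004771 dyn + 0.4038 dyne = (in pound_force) 9.185e-07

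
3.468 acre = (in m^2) 1.403e+04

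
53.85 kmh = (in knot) 29.08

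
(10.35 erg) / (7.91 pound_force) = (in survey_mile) 1.828e-11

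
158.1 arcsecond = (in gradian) 0.0488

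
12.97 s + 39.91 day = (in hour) 957.8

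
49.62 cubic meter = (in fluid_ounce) 1.678e+06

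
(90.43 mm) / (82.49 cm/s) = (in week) 1.813e-07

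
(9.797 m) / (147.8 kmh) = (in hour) 6.629e-05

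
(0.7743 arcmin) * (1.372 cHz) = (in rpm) 2.951e-05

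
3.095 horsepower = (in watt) 2308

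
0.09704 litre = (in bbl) 0.0006104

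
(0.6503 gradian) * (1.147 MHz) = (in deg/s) 6.713e+05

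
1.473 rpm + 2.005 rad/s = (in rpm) 20.62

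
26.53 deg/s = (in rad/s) 0.463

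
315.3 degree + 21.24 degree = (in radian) 5.874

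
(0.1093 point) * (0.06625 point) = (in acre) 2.227e-13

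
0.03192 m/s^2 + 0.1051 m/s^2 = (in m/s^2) 0.137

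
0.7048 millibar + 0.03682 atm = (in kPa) 3.801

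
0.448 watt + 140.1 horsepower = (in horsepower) 140.1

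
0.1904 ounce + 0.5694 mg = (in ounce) 0.1904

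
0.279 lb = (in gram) 126.6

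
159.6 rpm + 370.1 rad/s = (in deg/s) 2.216e+04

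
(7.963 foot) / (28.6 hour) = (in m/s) 2.357e-05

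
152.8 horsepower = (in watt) 1.139e+05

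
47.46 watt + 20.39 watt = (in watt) 67.85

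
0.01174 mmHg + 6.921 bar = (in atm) 6.831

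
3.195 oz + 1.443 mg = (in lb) 0.1997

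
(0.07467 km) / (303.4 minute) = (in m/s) 0.004102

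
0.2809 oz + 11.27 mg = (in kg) 0.007975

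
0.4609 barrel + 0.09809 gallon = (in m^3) 0.07365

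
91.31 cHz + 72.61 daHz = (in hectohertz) 7.27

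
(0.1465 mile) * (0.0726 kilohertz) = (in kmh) 6.162e+04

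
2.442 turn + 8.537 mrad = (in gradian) 977.3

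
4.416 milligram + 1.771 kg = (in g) 1771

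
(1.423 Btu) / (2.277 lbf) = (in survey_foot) 486.3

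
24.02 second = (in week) 3.972e-05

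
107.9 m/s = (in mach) 0.3169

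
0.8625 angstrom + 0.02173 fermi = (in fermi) 8.625e+04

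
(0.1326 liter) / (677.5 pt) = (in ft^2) 0.005972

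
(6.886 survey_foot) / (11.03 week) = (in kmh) 1.133e-06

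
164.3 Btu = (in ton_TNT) 4.143e-05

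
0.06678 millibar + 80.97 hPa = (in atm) 0.07998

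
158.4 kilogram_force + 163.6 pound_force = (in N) 2281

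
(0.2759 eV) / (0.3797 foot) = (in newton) 3.82e-19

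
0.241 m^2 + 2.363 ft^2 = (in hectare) 4.605e-05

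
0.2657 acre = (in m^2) 1075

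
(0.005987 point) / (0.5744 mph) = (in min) 1.371e-07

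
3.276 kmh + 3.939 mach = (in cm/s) 1.342e+05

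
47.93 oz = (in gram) 1359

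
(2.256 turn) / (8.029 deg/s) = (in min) 1.686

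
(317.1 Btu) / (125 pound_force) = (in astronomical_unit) 4.022e-09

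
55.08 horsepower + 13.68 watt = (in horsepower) 55.1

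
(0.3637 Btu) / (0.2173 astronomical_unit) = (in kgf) 1.204e-09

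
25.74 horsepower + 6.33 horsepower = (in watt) 2.391e+04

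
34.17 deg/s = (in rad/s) 0.5964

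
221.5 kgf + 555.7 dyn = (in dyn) 2.172e+08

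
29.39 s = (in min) 0.4898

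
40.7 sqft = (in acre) 0.0009343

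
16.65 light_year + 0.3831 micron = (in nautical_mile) 8.505e+13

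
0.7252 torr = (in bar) 0.0009669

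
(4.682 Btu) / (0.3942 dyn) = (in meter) 1.253e+09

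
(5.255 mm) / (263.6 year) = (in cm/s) 6.322e-11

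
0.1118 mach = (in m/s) 38.07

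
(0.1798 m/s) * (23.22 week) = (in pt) 7.158e+09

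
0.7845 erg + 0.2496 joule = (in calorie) 0.05966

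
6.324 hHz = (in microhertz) 6.324e+08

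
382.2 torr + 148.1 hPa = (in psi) 9.539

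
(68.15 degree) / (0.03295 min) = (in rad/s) 0.6016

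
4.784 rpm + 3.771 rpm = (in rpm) 8.555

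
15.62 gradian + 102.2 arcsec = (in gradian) 15.65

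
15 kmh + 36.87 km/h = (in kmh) 51.87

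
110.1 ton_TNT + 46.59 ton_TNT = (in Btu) 6.214e+08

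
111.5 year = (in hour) 9.767e+05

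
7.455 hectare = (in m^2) 7.455e+04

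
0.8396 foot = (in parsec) 8.293e-18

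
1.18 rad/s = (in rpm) 11.27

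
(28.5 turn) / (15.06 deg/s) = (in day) 0.007885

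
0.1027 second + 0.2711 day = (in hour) 6.506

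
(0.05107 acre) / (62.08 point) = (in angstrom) 9.437e+13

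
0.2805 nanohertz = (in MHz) 2.805e-16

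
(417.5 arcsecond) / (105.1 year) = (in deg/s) 3.499e-11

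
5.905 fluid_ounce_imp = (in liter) 0.1678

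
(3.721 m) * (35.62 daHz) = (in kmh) 4772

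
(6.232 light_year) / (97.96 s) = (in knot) 1.17e+15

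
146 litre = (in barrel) 0.9183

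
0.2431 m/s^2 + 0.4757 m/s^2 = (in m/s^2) 0.7188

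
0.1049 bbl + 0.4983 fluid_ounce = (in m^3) 0.01669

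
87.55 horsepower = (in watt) 6.529e+04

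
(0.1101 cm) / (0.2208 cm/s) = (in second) 0.4986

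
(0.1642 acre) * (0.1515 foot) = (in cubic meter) 30.68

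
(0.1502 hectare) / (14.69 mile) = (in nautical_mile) 3.431e-05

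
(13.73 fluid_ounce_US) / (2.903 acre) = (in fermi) 3.456e+07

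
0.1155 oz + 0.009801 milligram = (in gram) 3.274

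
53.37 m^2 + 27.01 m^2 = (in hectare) 0.008038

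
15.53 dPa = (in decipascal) 15.53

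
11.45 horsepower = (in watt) 8538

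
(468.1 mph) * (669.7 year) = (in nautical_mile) 2.386e+09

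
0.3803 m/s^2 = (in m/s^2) 0.3803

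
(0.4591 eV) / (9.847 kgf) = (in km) 7.617e-25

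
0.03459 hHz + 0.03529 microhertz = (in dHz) 34.59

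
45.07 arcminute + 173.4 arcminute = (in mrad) 63.55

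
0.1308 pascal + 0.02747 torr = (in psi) 0.0005502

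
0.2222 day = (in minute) 320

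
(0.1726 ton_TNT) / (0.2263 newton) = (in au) 0.02133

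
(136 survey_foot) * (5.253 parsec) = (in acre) 1.66e+15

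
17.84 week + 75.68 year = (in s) 2.397e+09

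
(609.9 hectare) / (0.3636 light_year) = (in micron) 0.001773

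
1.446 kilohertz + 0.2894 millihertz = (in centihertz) 1.446e+05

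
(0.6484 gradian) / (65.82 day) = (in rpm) 1.71e-08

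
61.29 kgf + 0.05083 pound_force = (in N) 601.3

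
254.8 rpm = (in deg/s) 1529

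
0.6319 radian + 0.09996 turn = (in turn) 0.2005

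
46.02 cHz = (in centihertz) 46.02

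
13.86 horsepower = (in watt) 1.034e+04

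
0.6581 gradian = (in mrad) 10.34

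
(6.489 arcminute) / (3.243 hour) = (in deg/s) 9.264e-06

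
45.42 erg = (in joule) 4.542e-06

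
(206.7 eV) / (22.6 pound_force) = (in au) 2.202e-30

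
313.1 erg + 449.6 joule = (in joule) 449.6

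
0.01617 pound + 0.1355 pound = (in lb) 0.1517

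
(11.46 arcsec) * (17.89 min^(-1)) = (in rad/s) 1.657e-05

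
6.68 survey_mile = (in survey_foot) 3.527e+04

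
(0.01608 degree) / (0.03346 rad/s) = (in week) 1.387e-08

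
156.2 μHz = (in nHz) 1.562e+05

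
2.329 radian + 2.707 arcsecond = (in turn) 0.3707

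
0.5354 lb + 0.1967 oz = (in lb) 0.5477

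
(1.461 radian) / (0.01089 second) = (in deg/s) 7687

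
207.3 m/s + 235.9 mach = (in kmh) 2.899e+05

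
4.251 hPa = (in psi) 0.06166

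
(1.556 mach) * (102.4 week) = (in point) 9.301e+13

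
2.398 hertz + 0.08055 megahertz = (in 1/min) 4.833e+06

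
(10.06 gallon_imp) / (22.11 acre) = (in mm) 0.0005111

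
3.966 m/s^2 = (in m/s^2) 3.966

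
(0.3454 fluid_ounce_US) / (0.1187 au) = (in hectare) 5.752e-20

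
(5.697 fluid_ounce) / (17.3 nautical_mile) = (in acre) 1.299e-12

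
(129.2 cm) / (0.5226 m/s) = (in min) 0.0412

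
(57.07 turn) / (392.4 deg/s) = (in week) 8.657e-05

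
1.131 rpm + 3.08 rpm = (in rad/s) 0.441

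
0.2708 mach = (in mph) 206.3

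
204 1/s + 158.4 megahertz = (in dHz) 1.584e+09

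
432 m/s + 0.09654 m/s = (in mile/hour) 966.6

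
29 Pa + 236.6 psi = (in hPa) 1.631e+04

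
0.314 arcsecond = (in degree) 8.722e-05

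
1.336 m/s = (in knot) 2.597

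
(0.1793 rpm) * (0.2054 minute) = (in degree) 13.26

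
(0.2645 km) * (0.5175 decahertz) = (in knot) 2661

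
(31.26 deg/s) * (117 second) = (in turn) 10.16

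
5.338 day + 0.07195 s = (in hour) 128.1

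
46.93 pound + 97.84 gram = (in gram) 2.138e+04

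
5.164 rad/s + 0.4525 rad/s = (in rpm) 53.63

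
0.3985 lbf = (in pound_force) 0.3985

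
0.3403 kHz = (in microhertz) 3.403e+08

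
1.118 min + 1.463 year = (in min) 7.69e+05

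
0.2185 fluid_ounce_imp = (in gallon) 0.00164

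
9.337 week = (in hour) 1569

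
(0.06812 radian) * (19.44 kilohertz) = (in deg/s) 7.587e+04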